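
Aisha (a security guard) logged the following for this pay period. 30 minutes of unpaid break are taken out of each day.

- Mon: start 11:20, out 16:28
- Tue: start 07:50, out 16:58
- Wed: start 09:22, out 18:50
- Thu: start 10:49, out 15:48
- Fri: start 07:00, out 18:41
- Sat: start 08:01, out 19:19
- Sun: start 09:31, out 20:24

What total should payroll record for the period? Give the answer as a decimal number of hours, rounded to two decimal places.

59.08 hours

Mon: 11:20–16:28 = 5 h 8 min; less 30 min break → 4 h 38 min
Tue: 07:50–16:58 = 9 h 8 min; less 30 min break → 8 h 38 min
Wed: 09:22–18:50 = 9 h 28 min; less 30 min break → 8 h 58 min
Thu: 10:49–15:48 = 4 h 59 min; less 30 min break → 4 h 29 min
Fri: 07:00–18:41 = 11 h 41 min; less 30 min break → 11 h 11 min
Sat: 08:01–19:19 = 11 h 18 min; less 30 min break → 10 h 48 min
Sun: 09:31–20:24 = 10 h 53 min; less 30 min break → 10 h 23 min
Total: 4 h 38 min + 8 h 38 min + 8 h 58 min + 4 h 29 min + 11 h 11 min + 10 h 48 min + 10 h 23 min = 59 h 5 min.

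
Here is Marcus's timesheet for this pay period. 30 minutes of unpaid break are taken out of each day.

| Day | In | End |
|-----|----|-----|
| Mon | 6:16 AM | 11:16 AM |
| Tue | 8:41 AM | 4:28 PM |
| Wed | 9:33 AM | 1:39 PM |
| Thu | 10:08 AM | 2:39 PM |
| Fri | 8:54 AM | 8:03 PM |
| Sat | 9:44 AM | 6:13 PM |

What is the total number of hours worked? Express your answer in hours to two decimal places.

38.03 hours

Mon: 6:16 AM–11:16 AM = 5 h 0 min; less 30 min break → 4 h 30 min
Tue: 8:41 AM–4:28 PM = 7 h 47 min; less 30 min break → 7 h 17 min
Wed: 9:33 AM–1:39 PM = 4 h 6 min; less 30 min break → 3 h 36 min
Thu: 10:08 AM–2:39 PM = 4 h 31 min; less 30 min break → 4 h 1 min
Fri: 8:54 AM–8:03 PM = 11 h 9 min; less 30 min break → 10 h 39 min
Sat: 9:44 AM–6:13 PM = 8 h 29 min; less 30 min break → 7 h 59 min
Total: 4 h 30 min + 7 h 17 min + 3 h 36 min + 4 h 1 min + 10 h 39 min + 7 h 59 min = 38 h 2 min.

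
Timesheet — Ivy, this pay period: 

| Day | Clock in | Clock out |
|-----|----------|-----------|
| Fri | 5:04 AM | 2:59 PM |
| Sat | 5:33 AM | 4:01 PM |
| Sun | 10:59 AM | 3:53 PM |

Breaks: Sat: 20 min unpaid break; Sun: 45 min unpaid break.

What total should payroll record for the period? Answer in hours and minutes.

24 h 12 min

Fri: 5:04 AM–2:59 PM = 9 h 55 min
Sat: 5:33 AM–4:01 PM = 10 h 28 min; less 20 min break → 10 h 8 min
Sun: 10:59 AM–3:53 PM = 4 h 54 min; less 45 min break → 4 h 9 min
Total: 9 h 55 min + 10 h 8 min + 4 h 9 min = 24 h 12 min.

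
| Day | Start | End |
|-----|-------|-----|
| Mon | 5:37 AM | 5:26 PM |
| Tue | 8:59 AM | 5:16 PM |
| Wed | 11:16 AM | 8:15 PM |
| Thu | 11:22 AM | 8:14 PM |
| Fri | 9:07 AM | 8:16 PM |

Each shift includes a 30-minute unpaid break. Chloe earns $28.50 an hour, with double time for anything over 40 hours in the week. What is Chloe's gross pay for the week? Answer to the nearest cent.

$1516.20

Mon: 5:37 AM–5:26 PM = 11 h 49 min; less 30 min break → 11 h 19 min
Tue: 8:59 AM–5:16 PM = 8 h 17 min; less 30 min break → 7 h 47 min
Wed: 11:16 AM–8:15 PM = 8 h 59 min; less 30 min break → 8 h 29 min
Thu: 11:22 AM–8:14 PM = 8 h 52 min; less 30 min break → 8 h 22 min
Fri: 9:07 AM–8:16 PM = 11 h 9 min; less 30 min break → 10 h 39 min
Total worked: 46 h 36 min = 2796 min.
Regular 40 h 0 min = 2400 min at $28.50/h; overtime 6 h 36 min = 396 min at $57.00/h.
Pay = (2400 × $28.50 + 396 × $57.00) ÷ 60 = $1516.20.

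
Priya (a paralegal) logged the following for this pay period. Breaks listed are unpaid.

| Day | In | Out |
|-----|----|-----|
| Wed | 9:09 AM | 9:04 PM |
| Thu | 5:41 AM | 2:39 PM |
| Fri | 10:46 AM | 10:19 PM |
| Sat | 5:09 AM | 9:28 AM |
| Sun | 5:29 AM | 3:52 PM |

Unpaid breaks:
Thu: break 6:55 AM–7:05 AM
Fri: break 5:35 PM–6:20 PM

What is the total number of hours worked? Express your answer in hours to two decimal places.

Wed: 9:09 AM–9:04 PM = 11 h 55 min
Thu: 5:41 AM–2:39 PM = 8 h 58 min; less 10 min break → 8 h 48 min
Fri: 10:46 AM–10:19 PM = 11 h 33 min; less 45 min break → 10 h 48 min
Sat: 5:09 AM–9:28 AM = 4 h 19 min
Sun: 5:29 AM–3:52 PM = 10 h 23 min
Total: 11 h 55 min + 8 h 48 min + 10 h 48 min + 4 h 19 min + 10 h 23 min = 46 h 13 min.

46.22 hours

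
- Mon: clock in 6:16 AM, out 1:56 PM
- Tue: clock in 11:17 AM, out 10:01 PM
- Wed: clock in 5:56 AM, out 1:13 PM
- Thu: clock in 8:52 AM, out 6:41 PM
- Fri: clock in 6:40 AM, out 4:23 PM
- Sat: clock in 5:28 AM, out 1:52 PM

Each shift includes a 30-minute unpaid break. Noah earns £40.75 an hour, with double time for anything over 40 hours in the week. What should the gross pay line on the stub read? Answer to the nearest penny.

£2495.26

Mon: 6:16 AM–1:56 PM = 7 h 40 min; less 30 min break → 7 h 10 min
Tue: 11:17 AM–10:01 PM = 10 h 44 min; less 30 min break → 10 h 14 min
Wed: 5:56 AM–1:13 PM = 7 h 17 min; less 30 min break → 6 h 47 min
Thu: 8:52 AM–6:41 PM = 9 h 49 min; less 30 min break → 9 h 19 min
Fri: 6:40 AM–4:23 PM = 9 h 43 min; less 30 min break → 9 h 13 min
Sat: 5:28 AM–1:52 PM = 8 h 24 min; less 30 min break → 7 h 54 min
Total worked: 50 h 37 min = 3037 min.
Regular 40 h 0 min = 2400 min at £40.75/h; overtime 10 h 37 min = 637 min at £81.50/h.
Pay = (2400 × £40.75 + 637 × £81.50) ÷ 60 = £2495.26.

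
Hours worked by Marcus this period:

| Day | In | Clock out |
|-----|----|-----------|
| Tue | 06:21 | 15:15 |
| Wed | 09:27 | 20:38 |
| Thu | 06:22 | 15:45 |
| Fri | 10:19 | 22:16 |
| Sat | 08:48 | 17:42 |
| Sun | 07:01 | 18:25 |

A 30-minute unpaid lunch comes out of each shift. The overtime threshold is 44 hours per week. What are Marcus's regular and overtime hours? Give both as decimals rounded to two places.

Regular 44.00 hours, overtime 14.72 hours

Tue: 06:21–15:15 = 8 h 54 min; less 30 min break → 8 h 24 min
Wed: 09:27–20:38 = 11 h 11 min; less 30 min break → 10 h 41 min
Thu: 06:22–15:45 = 9 h 23 min; less 30 min break → 8 h 53 min
Fri: 10:19–22:16 = 11 h 57 min; less 30 min break → 11 h 27 min
Sat: 08:48–17:42 = 8 h 54 min; less 30 min break → 8 h 24 min
Sun: 07:01–18:25 = 11 h 24 min; less 30 min break → 10 h 54 min
Total worked: 58 h 43 min = 58.72 h.
Threshold 44 h → overtime 14 h 43 min, regular 44 h 0 min.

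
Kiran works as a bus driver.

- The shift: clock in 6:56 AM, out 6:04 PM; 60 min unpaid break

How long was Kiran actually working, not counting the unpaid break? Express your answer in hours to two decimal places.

The shift: 6:56 AM–6:04 PM = 11 h 8 min; less 60 min break → 10 h 8 min

10.13 hours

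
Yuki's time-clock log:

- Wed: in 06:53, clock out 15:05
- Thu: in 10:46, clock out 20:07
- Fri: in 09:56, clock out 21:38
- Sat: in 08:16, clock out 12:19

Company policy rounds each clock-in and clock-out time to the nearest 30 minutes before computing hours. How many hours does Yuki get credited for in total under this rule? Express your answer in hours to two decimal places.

32.50 hours

Wed: in 06:53→07:00, out 15:05→15:00; 8 h 0 min
Thu: in 10:46→11:00, out 20:07→20:00; 9 h 0 min
Fri: in 09:56→10:00, out 21:38→21:30; 11 h 30 min
Sat: in 08:16→08:30, out 12:19→12:30; 4 h 0 min
Total credited: 32 h 30 min.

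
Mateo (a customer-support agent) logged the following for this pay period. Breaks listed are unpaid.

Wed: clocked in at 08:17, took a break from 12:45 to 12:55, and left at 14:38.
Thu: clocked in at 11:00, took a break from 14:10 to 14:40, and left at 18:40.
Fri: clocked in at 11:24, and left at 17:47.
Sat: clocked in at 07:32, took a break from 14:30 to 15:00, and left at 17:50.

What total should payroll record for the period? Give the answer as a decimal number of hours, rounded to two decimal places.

29.53 hours

Wed: 08:17–14:38 = 6 h 21 min; less 10 min break → 6 h 11 min
Thu: 11:00–18:40 = 7 h 40 min; less 30 min break → 7 h 10 min
Fri: 11:24–17:47 = 6 h 23 min
Sat: 07:32–17:50 = 10 h 18 min; less 30 min break → 9 h 48 min
Total: 6 h 11 min + 7 h 10 min + 6 h 23 min + 9 h 48 min = 29 h 32 min.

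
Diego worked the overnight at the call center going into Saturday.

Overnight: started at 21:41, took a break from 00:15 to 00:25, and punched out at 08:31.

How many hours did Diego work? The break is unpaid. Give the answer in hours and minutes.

10 h 40 min

Overnight: 21:41 → midnight = 2 h 19 min; midnight → 08:31 = 8 h 31 min; span 10 h 50 min; less 10 min break → 10 h 40 min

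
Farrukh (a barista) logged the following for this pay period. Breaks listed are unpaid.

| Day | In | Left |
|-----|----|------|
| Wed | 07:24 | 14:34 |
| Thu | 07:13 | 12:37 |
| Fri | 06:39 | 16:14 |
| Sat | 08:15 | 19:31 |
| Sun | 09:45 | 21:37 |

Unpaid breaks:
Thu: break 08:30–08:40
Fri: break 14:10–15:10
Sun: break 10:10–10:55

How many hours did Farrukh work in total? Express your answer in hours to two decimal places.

43.37 hours

Wed: 07:24–14:34 = 7 h 10 min
Thu: 07:13–12:37 = 5 h 24 min; less 10 min break → 5 h 14 min
Fri: 06:39–16:14 = 9 h 35 min; less 60 min break → 8 h 35 min
Sat: 08:15–19:31 = 11 h 16 min
Sun: 09:45–21:37 = 11 h 52 min; less 45 min break → 11 h 7 min
Total: 7 h 10 min + 5 h 14 min + 8 h 35 min + 11 h 16 min + 11 h 7 min = 43 h 22 min.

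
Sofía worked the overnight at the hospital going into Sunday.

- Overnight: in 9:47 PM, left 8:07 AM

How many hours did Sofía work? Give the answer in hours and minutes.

10 h 20 min

Overnight: 9:47 PM → midnight = 2 h 13 min; midnight → 8:07 AM = 8 h 7 min; span 10 h 20 min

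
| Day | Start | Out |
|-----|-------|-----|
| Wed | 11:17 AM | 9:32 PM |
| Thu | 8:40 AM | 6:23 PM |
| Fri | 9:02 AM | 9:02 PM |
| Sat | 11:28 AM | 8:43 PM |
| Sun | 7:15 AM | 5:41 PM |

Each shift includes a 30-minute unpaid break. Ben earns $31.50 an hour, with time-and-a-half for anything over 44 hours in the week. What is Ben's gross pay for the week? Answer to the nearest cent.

$1629.34

Wed: 11:17 AM–9:32 PM = 10 h 15 min; less 30 min break → 9 h 45 min
Thu: 8:40 AM–6:23 PM = 9 h 43 min; less 30 min break → 9 h 13 min
Fri: 9:02 AM–9:02 PM = 12 h 0 min; less 30 min break → 11 h 30 min
Sat: 11:28 AM–8:43 PM = 9 h 15 min; less 30 min break → 8 h 45 min
Sun: 7:15 AM–5:41 PM = 10 h 26 min; less 30 min break → 9 h 56 min
Total worked: 49 h 9 min = 2949 min.
Regular 44 h 0 min = 2640 min at $31.50/h; overtime 5 h 9 min = 309 min at $47.25/h.
Pay = (2640 × $31.50 + 309 × $47.25) ÷ 60 = $1629.34.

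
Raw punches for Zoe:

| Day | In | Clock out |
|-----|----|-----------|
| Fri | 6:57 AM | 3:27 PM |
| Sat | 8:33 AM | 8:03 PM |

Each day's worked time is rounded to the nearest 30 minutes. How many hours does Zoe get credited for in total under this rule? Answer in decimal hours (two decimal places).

20.00 hours

Fri: 6:57 AM–3:27 PM = 8 h 30 min → rounds to 8 h 30 min
Sat: 8:33 AM–8:03 PM = 11 h 30 min → rounds to 11 h 30 min
Total credited: 20 h 0 min.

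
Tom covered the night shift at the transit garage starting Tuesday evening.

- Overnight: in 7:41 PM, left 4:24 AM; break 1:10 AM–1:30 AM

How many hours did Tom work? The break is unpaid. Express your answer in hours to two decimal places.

Overnight: 7:41 PM → midnight = 4 h 19 min; midnight → 4:24 AM = 4 h 24 min; span 8 h 43 min; less 20 min break → 8 h 23 min

8.38 hours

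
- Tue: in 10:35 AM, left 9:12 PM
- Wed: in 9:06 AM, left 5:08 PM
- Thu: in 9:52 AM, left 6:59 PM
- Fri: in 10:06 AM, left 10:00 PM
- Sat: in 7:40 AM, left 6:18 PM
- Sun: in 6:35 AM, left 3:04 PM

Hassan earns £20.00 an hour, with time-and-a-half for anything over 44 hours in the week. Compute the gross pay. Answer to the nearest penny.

Tue: 10:35 AM–9:12 PM = 10 h 37 min
Wed: 9:06 AM–5:08 PM = 8 h 2 min
Thu: 9:52 AM–6:59 PM = 9 h 7 min
Fri: 10:06 AM–10:00 PM = 11 h 54 min
Sat: 7:40 AM–6:18 PM = 10 h 38 min
Sun: 6:35 AM–3:04 PM = 8 h 29 min
Total worked: 58 h 47 min = 3527 min.
Regular 44 h 0 min = 2640 min at £20.00/h; overtime 14 h 47 min = 887 min at £30.00/h.
Pay = (2640 × £20.00 + 887 × £30.00) ÷ 60 = £1323.50.

£1323.50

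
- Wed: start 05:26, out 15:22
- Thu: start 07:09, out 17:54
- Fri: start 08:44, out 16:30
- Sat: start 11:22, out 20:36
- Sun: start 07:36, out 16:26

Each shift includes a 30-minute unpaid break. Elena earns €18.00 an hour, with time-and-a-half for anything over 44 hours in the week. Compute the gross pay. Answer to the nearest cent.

€792.45

Wed: 05:26–15:22 = 9 h 56 min; less 30 min break → 9 h 26 min
Thu: 07:09–17:54 = 10 h 45 min; less 30 min break → 10 h 15 min
Fri: 08:44–16:30 = 7 h 46 min; less 30 min break → 7 h 16 min
Sat: 11:22–20:36 = 9 h 14 min; less 30 min break → 8 h 44 min
Sun: 07:36–16:26 = 8 h 50 min; less 30 min break → 8 h 20 min
Total worked: 44 h 1 min = 2641 min.
Regular 44 h 0 min = 2640 min at €18.00/h; overtime 0 h 1 min = 1 min at €27.00/h.
Pay = (2640 × €18.00 + 1 × €27.00) ÷ 60 = €792.45.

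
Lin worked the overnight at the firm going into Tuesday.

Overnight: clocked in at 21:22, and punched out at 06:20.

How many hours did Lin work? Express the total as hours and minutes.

8 h 58 min

Overnight: 21:22 → midnight = 2 h 38 min; midnight → 06:20 = 6 h 20 min; span 8 h 58 min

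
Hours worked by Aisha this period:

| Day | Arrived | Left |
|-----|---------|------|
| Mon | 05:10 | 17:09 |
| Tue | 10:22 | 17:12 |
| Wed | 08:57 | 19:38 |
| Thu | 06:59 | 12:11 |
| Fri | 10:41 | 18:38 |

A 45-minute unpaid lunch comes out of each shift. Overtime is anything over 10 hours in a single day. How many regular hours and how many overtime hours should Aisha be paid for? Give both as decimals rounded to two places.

Regular 37.67 hours, overtime 1.23 hours

Mon: 05:10–17:09 = 11 h 59 min; less 45 min break → 11 h 14 min
Tue: 10:22–17:12 = 6 h 50 min; less 45 min break → 6 h 5 min
Wed: 08:57–19:38 = 10 h 41 min; less 45 min break → 9 h 56 min
Thu: 06:59–12:11 = 5 h 12 min; less 45 min break → 4 h 27 min
Fri: 10:41–18:38 = 7 h 57 min; less 45 min break → 7 h 12 min
Mon reg 10 h 0 min / OT 1 h 14 min; Tue reg 6 h 5 min / OT 0 h 0 min; Wed reg 9 h 56 min / OT 0 h 0 min; Thu reg 4 h 27 min / OT 0 h 0 min; Fri reg 7 h 12 min / OT 0 h 0 min.
Totals: regular 37 h 40 min, overtime 1 h 14 min.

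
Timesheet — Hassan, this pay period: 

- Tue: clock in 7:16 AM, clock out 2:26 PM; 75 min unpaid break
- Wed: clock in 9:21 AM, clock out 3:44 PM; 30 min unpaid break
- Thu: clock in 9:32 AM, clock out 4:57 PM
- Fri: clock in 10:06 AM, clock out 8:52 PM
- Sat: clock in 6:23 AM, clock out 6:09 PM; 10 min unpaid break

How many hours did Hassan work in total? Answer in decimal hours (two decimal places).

Tue: 7:16 AM–2:26 PM = 7 h 10 min; less 75 min break → 5 h 55 min
Wed: 9:21 AM–3:44 PM = 6 h 23 min; less 30 min break → 5 h 53 min
Thu: 9:32 AM–4:57 PM = 7 h 25 min
Fri: 10:06 AM–8:52 PM = 10 h 46 min
Sat: 6:23 AM–6:09 PM = 11 h 46 min; less 10 min break → 11 h 36 min
Total: 5 h 55 min + 5 h 53 min + 7 h 25 min + 10 h 46 min + 11 h 36 min = 41 h 35 min.

41.58 hours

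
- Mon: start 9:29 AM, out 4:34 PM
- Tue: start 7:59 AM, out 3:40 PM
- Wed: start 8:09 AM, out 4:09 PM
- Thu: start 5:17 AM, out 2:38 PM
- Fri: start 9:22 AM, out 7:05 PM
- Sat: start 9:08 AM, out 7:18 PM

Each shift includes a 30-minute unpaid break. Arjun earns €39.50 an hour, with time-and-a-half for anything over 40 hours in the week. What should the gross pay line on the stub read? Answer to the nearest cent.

Mon: 9:29 AM–4:34 PM = 7 h 5 min; less 30 min break → 6 h 35 min
Tue: 7:59 AM–3:40 PM = 7 h 41 min; less 30 min break → 7 h 11 min
Wed: 8:09 AM–4:09 PM = 8 h 0 min; less 30 min break → 7 h 30 min
Thu: 5:17 AM–2:38 PM = 9 h 21 min; less 30 min break → 8 h 51 min
Fri: 9:22 AM–7:05 PM = 9 h 43 min; less 30 min break → 9 h 13 min
Sat: 9:08 AM–7:18 PM = 10 h 10 min; less 30 min break → 9 h 40 min
Total worked: 49 h 0 min = 2940 min.
Regular 40 h 0 min = 2400 min at €39.50/h; overtime 9 h 0 min = 540 min at €59.25/h.
Pay = (2400 × €39.50 + 540 × €59.25) ÷ 60 = €2113.25.

€2113.25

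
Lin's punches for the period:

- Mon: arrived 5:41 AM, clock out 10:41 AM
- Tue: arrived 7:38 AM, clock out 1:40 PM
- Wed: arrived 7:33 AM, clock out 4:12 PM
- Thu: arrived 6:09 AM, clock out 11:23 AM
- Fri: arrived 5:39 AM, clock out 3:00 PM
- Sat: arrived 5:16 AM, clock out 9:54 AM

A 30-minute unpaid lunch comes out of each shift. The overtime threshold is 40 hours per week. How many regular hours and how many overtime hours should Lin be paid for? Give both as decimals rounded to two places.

Mon: 5:41 AM–10:41 AM = 5 h 0 min; less 30 min break → 4 h 30 min
Tue: 7:38 AM–1:40 PM = 6 h 2 min; less 30 min break → 5 h 32 min
Wed: 7:33 AM–4:12 PM = 8 h 39 min; less 30 min break → 8 h 9 min
Thu: 6:09 AM–11:23 AM = 5 h 14 min; less 30 min break → 4 h 44 min
Fri: 5:39 AM–3:00 PM = 9 h 21 min; less 30 min break → 8 h 51 min
Sat: 5:16 AM–9:54 AM = 4 h 38 min; less 30 min break → 4 h 8 min
Total worked: 35 h 54 min = 35.90 h.
Threshold 40 h → overtime 0 h 0 min, regular 35 h 54 min.

Regular 35.90 hours, overtime 0.00 hours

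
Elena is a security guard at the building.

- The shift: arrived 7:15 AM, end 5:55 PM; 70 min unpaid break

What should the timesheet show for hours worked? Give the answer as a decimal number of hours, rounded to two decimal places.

9.50 hours

The shift: 7:15 AM–5:55 PM = 10 h 40 min; less 70 min break → 9 h 30 min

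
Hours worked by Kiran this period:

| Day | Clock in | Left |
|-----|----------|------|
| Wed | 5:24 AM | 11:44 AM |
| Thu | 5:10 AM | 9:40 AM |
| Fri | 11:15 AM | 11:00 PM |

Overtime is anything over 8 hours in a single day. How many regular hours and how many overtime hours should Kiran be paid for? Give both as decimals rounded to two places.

Wed: 5:24 AM–11:44 AM = 6 h 20 min
Thu: 5:10 AM–9:40 AM = 4 h 30 min
Fri: 11:15 AM–11:00 PM = 11 h 45 min
Wed reg 6 h 20 min / OT 0 h 0 min; Thu reg 4 h 30 min / OT 0 h 0 min; Fri reg 8 h 0 min / OT 3 h 45 min.
Totals: regular 18 h 50 min, overtime 3 h 45 min.

Regular 18.83 hours, overtime 3.75 hours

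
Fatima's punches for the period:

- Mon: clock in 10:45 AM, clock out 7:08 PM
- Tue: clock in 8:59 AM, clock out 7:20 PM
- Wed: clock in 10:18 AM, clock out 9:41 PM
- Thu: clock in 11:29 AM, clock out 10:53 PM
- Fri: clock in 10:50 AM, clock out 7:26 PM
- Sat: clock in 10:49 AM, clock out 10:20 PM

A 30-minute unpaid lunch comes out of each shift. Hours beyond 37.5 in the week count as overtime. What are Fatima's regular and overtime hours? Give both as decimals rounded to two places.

Mon: 10:45 AM–7:08 PM = 8 h 23 min; less 30 min break → 7 h 53 min
Tue: 8:59 AM–7:20 PM = 10 h 21 min; less 30 min break → 9 h 51 min
Wed: 10:18 AM–9:41 PM = 11 h 23 min; less 30 min break → 10 h 53 min
Thu: 11:29 AM–10:53 PM = 11 h 24 min; less 30 min break → 10 h 54 min
Fri: 10:50 AM–7:26 PM = 8 h 36 min; less 30 min break → 8 h 6 min
Sat: 10:49 AM–10:20 PM = 11 h 31 min; less 30 min break → 11 h 1 min
Total worked: 58 h 38 min = 58.63 h.
Threshold 37.5 h → overtime 21 h 8 min, regular 37 h 30 min.

Regular 37.50 hours, overtime 21.13 hours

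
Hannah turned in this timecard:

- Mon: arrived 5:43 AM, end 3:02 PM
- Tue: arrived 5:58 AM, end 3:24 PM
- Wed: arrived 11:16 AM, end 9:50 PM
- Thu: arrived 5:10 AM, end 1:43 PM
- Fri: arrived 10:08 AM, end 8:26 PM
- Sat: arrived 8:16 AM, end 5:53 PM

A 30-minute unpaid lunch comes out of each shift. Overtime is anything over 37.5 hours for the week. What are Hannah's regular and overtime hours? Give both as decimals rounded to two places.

Regular 37.50 hours, overtime 17.28 hours

Mon: 5:43 AM–3:02 PM = 9 h 19 min; less 30 min break → 8 h 49 min
Tue: 5:58 AM–3:24 PM = 9 h 26 min; less 30 min break → 8 h 56 min
Wed: 11:16 AM–9:50 PM = 10 h 34 min; less 30 min break → 10 h 4 min
Thu: 5:10 AM–1:43 PM = 8 h 33 min; less 30 min break → 8 h 3 min
Fri: 10:08 AM–8:26 PM = 10 h 18 min; less 30 min break → 9 h 48 min
Sat: 8:16 AM–5:53 PM = 9 h 37 min; less 30 min break → 9 h 7 min
Total worked: 54 h 47 min = 54.78 h.
Threshold 37.5 h → overtime 17 h 17 min, regular 37 h 30 min.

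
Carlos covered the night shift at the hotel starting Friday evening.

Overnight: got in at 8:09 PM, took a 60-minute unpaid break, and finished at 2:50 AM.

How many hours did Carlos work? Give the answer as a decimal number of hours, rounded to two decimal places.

5.68 hours

Overnight: 8:09 PM → midnight = 3 h 51 min; midnight → 2:50 AM = 2 h 50 min; span 6 h 41 min; less 60 min break → 5 h 41 min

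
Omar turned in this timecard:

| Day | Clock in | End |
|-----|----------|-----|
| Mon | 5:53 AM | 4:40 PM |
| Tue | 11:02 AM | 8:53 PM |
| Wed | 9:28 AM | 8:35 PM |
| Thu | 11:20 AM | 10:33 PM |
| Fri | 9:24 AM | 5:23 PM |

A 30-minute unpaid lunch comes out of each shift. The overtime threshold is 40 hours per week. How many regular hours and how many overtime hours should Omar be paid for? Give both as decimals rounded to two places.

Mon: 5:53 AM–4:40 PM = 10 h 47 min; less 30 min break → 10 h 17 min
Tue: 11:02 AM–8:53 PM = 9 h 51 min; less 30 min break → 9 h 21 min
Wed: 9:28 AM–8:35 PM = 11 h 7 min; less 30 min break → 10 h 37 min
Thu: 11:20 AM–10:33 PM = 11 h 13 min; less 30 min break → 10 h 43 min
Fri: 9:24 AM–5:23 PM = 7 h 59 min; less 30 min break → 7 h 29 min
Total worked: 48 h 27 min = 48.45 h.
Threshold 40 h → overtime 8 h 27 min, regular 40 h 0 min.

Regular 40.00 hours, overtime 8.45 hours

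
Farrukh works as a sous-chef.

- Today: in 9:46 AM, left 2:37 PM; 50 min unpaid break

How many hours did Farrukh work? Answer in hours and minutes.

Today: 9:46 AM–2:37 PM = 4 h 51 min; less 50 min break → 4 h 1 min

4 h 1 min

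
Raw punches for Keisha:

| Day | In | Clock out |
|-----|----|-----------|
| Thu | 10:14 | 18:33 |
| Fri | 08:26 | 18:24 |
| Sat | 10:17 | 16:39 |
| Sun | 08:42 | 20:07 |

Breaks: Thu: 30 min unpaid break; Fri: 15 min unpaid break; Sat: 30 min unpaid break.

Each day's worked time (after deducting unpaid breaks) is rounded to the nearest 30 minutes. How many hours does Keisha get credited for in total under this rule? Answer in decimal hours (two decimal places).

Thu: 10:14–18:33 = 8 h 19 min − 30 min = 7 h 49 min → rounds to 8 h 0 min
Fri: 08:26–18:24 = 9 h 58 min − 15 min = 9 h 43 min → rounds to 9 h 30 min
Sat: 10:17–16:39 = 6 h 22 min − 30 min = 5 h 52 min → rounds to 6 h 0 min
Sun: 08:42–20:07 = 11 h 25 min → rounds to 11 h 30 min
Total credited: 35 h 0 min.

35.00 hours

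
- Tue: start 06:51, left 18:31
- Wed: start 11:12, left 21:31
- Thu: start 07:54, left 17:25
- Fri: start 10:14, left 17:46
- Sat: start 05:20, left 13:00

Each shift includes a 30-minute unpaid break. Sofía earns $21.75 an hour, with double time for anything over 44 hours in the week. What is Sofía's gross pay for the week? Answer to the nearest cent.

$965.70

Tue: 06:51–18:31 = 11 h 40 min; less 30 min break → 11 h 10 min
Wed: 11:12–21:31 = 10 h 19 min; less 30 min break → 9 h 49 min
Thu: 07:54–17:25 = 9 h 31 min; less 30 min break → 9 h 1 min
Fri: 10:14–17:46 = 7 h 32 min; less 30 min break → 7 h 2 min
Sat: 05:20–13:00 = 7 h 40 min; less 30 min break → 7 h 10 min
Total worked: 44 h 12 min = 2652 min.
Regular 44 h 0 min = 2640 min at $21.75/h; overtime 0 h 12 min = 12 min at $43.50/h.
Pay = (2640 × $21.75 + 12 × $43.50) ÷ 60 = $965.70.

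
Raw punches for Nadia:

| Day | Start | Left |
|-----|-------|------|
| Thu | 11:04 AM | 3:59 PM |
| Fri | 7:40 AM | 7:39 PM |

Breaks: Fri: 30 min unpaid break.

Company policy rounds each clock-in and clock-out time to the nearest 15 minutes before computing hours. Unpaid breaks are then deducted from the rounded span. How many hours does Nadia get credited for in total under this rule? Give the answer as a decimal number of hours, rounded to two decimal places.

Thu: in 11:04 AM→11:00 AM, out 3:59 PM→4:00 PM; 5 h 0 min
Fri: in 7:40 AM→7:45 AM, out 7:39 PM→7:45 PM; 12 h 0 min − 30 min = 11 h 30 min
Total credited: 16 h 30 min.

16.50 hours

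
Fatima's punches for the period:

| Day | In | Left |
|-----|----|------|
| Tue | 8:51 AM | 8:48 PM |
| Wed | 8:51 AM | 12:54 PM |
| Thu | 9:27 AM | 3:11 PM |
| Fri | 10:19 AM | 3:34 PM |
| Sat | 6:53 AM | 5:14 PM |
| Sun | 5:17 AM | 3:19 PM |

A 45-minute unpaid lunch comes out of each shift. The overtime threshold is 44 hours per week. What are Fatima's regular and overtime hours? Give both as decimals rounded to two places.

Regular 42.87 hours, overtime 0.00 hours

Tue: 8:51 AM–8:48 PM = 11 h 57 min; less 45 min break → 11 h 12 min
Wed: 8:51 AM–12:54 PM = 4 h 3 min; less 45 min break → 3 h 18 min
Thu: 9:27 AM–3:11 PM = 5 h 44 min; less 45 min break → 4 h 59 min
Fri: 10:19 AM–3:34 PM = 5 h 15 min; less 45 min break → 4 h 30 min
Sat: 6:53 AM–5:14 PM = 10 h 21 min; less 45 min break → 9 h 36 min
Sun: 5:17 AM–3:19 PM = 10 h 2 min; less 45 min break → 9 h 17 min
Total worked: 42 h 52 min = 42.87 h.
Threshold 44 h → overtime 0 h 0 min, regular 42 h 52 min.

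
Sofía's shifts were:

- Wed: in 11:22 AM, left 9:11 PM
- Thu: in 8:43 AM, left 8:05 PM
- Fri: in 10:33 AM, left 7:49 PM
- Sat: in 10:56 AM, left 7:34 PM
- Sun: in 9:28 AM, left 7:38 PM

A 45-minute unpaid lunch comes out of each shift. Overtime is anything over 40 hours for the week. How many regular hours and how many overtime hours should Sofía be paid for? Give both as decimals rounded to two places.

Wed: 11:22 AM–9:11 PM = 9 h 49 min; less 45 min break → 9 h 4 min
Thu: 8:43 AM–8:05 PM = 11 h 22 min; less 45 min break → 10 h 37 min
Fri: 10:33 AM–7:49 PM = 9 h 16 min; less 45 min break → 8 h 31 min
Sat: 10:56 AM–7:34 PM = 8 h 38 min; less 45 min break → 7 h 53 min
Sun: 9:28 AM–7:38 PM = 10 h 10 min; less 45 min break → 9 h 25 min
Total worked: 45 h 30 min = 45.50 h.
Threshold 40 h → overtime 5 h 30 min, regular 40 h 0 min.

Regular 40.00 hours, overtime 5.50 hours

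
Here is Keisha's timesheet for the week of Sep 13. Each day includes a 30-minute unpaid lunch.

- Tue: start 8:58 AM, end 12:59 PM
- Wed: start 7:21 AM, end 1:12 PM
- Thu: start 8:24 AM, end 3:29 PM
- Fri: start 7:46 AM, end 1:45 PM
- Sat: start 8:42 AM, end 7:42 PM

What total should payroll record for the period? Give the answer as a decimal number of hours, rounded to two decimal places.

Tue: 8:58 AM–12:59 PM = 4 h 1 min; less 30 min break → 3 h 31 min
Wed: 7:21 AM–1:12 PM = 5 h 51 min; less 30 min break → 5 h 21 min
Thu: 8:24 AM–3:29 PM = 7 h 5 min; less 30 min break → 6 h 35 min
Fri: 7:46 AM–1:45 PM = 5 h 59 min; less 30 min break → 5 h 29 min
Sat: 8:42 AM–7:42 PM = 11 h 0 min; less 30 min break → 10 h 30 min
Total: 3 h 31 min + 5 h 21 min + 6 h 35 min + 5 h 29 min + 10 h 30 min = 31 h 26 min.

31.43 hours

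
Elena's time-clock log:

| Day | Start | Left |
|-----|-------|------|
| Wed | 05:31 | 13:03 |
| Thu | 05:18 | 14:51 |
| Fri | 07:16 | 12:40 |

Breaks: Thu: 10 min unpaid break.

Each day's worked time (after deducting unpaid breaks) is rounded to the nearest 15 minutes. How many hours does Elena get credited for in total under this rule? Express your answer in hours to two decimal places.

Wed: 05:31–13:03 = 7 h 32 min → rounds to 7 h 30 min
Thu: 05:18–14:51 = 9 h 33 min − 10 min = 9 h 23 min → rounds to 9 h 30 min
Fri: 07:16–12:40 = 5 h 24 min → rounds to 5 h 30 min
Total credited: 22 h 30 min.

22.50 hours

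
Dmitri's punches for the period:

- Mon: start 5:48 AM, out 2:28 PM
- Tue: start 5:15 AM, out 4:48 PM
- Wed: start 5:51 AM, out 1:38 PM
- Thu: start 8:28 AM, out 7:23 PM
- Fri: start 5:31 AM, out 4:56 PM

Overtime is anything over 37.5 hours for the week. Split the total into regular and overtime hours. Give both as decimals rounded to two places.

Mon: 5:48 AM–2:28 PM = 8 h 40 min
Tue: 5:15 AM–4:48 PM = 11 h 33 min
Wed: 5:51 AM–1:38 PM = 7 h 47 min
Thu: 8:28 AM–7:23 PM = 10 h 55 min
Fri: 5:31 AM–4:56 PM = 11 h 25 min
Total worked: 50 h 20 min = 50.33 h.
Threshold 37.5 h → overtime 12 h 50 min, regular 37 h 30 min.

Regular 37.50 hours, overtime 12.83 hours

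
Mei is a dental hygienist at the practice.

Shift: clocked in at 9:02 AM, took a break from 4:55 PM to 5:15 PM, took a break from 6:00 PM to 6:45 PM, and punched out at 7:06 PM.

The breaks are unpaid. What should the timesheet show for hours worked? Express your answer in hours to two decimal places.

8.98 hours

Shift: 9:02 AM–7:06 PM = 10 h 4 min; less 65 min break → 8 h 59 min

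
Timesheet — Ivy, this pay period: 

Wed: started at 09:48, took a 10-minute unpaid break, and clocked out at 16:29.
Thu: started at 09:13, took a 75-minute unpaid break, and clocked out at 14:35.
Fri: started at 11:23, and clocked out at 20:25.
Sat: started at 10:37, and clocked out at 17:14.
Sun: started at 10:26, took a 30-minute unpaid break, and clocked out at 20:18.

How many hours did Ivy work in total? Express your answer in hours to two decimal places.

35.65 hours

Wed: 09:48–16:29 = 6 h 41 min; less 10 min break → 6 h 31 min
Thu: 09:13–14:35 = 5 h 22 min; less 75 min break → 4 h 7 min
Fri: 11:23–20:25 = 9 h 2 min
Sat: 10:37–17:14 = 6 h 37 min
Sun: 10:26–20:18 = 9 h 52 min; less 30 min break → 9 h 22 min
Total: 6 h 31 min + 4 h 7 min + 9 h 2 min + 6 h 37 min + 9 h 22 min = 35 h 39 min.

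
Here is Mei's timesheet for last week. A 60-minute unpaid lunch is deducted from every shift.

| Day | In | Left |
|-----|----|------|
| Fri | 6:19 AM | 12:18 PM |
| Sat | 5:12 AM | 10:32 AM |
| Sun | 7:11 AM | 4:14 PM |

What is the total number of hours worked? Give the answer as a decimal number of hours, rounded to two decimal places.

17.37 hours

Fri: 6:19 AM–12:18 PM = 5 h 59 min; less 60 min break → 4 h 59 min
Sat: 5:12 AM–10:32 AM = 5 h 20 min; less 60 min break → 4 h 20 min
Sun: 7:11 AM–4:14 PM = 9 h 3 min; less 60 min break → 8 h 3 min
Total: 4 h 59 min + 4 h 20 min + 8 h 3 min = 17 h 22 min.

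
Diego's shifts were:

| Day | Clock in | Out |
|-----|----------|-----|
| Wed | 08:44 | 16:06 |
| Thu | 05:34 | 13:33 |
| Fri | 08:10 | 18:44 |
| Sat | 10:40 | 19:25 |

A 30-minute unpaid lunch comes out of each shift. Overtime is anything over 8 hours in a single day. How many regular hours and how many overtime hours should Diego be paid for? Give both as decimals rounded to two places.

Wed: 08:44–16:06 = 7 h 22 min; less 30 min break → 6 h 52 min
Thu: 05:34–13:33 = 7 h 59 min; less 30 min break → 7 h 29 min
Fri: 08:10–18:44 = 10 h 34 min; less 30 min break → 10 h 4 min
Sat: 10:40–19:25 = 8 h 45 min; less 30 min break → 8 h 15 min
Wed reg 6 h 52 min / OT 0 h 0 min; Thu reg 7 h 29 min / OT 0 h 0 min; Fri reg 8 h 0 min / OT 2 h 4 min; Sat reg 8 h 0 min / OT 0 h 15 min.
Totals: regular 30 h 21 min, overtime 2 h 19 min.

Regular 30.35 hours, overtime 2.32 hours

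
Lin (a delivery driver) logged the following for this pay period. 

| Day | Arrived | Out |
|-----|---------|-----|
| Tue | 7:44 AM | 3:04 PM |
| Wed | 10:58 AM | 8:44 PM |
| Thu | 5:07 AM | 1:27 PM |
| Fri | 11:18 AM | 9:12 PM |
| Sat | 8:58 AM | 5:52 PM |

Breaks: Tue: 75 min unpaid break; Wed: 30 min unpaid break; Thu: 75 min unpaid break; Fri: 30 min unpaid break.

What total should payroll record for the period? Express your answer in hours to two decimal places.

40.73 hours

Tue: 7:44 AM–3:04 PM = 7 h 20 min; less 75 min break → 6 h 5 min
Wed: 10:58 AM–8:44 PM = 9 h 46 min; less 30 min break → 9 h 16 min
Thu: 5:07 AM–1:27 PM = 8 h 20 min; less 75 min break → 7 h 5 min
Fri: 11:18 AM–9:12 PM = 9 h 54 min; less 30 min break → 9 h 24 min
Sat: 8:58 AM–5:52 PM = 8 h 54 min
Total: 6 h 5 min + 9 h 16 min + 7 h 5 min + 9 h 24 min + 8 h 54 min = 40 h 44 min.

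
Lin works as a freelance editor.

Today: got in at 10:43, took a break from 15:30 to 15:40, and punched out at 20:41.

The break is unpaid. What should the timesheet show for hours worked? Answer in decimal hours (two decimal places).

Today: 10:43–20:41 = 9 h 58 min; less 10 min break → 9 h 48 min

9.80 hours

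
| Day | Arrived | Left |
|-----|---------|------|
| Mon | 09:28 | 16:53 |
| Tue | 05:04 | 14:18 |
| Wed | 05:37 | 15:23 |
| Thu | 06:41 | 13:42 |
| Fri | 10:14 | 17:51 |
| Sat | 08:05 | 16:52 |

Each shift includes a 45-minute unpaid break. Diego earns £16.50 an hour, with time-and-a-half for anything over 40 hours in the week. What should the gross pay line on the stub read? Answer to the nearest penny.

£792.00

Mon: 09:28–16:53 = 7 h 25 min; less 45 min break → 6 h 40 min
Tue: 05:04–14:18 = 9 h 14 min; less 45 min break → 8 h 29 min
Wed: 05:37–15:23 = 9 h 46 min; less 45 min break → 9 h 1 min
Thu: 06:41–13:42 = 7 h 1 min; less 45 min break → 6 h 16 min
Fri: 10:14–17:51 = 7 h 37 min; less 45 min break → 6 h 52 min
Sat: 08:05–16:52 = 8 h 47 min; less 45 min break → 8 h 2 min
Total worked: 45 h 20 min = 2720 min.
Regular 40 h 0 min = 2400 min at £16.50/h; overtime 5 h 20 min = 320 min at £24.75/h.
Pay = (2400 × £16.50 + 320 × £24.75) ÷ 60 = £792.00.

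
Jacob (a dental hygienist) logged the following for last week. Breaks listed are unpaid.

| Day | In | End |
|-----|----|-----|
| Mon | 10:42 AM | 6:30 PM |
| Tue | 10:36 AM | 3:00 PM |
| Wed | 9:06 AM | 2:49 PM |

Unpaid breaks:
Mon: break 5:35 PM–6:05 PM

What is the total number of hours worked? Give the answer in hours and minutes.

Mon: 10:42 AM–6:30 PM = 7 h 48 min; less 30 min break → 7 h 18 min
Tue: 10:36 AM–3:00 PM = 4 h 24 min
Wed: 9:06 AM–2:49 PM = 5 h 43 min
Total: 7 h 18 min + 4 h 24 min + 5 h 43 min = 17 h 25 min.

17 h 25 min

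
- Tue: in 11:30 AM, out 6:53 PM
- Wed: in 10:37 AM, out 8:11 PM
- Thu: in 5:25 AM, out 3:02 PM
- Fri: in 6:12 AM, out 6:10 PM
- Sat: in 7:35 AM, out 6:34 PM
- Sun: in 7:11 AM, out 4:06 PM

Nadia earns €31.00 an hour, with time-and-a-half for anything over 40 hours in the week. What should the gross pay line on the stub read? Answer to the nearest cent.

Tue: 11:30 AM–6:53 PM = 7 h 23 min
Wed: 10:37 AM–8:11 PM = 9 h 34 min
Thu: 5:25 AM–3:02 PM = 9 h 37 min
Fri: 6:12 AM–6:10 PM = 11 h 58 min
Sat: 7:35 AM–6:34 PM = 10 h 59 min
Sun: 7:11 AM–4:06 PM = 8 h 55 min
Total worked: 58 h 26 min = 3506 min.
Regular 40 h 0 min = 2400 min at €31.00/h; overtime 18 h 26 min = 1106 min at €46.50/h.
Pay = (2400 × €31.00 + 1106 × €46.50) ÷ 60 = €2097.15.

€2097.15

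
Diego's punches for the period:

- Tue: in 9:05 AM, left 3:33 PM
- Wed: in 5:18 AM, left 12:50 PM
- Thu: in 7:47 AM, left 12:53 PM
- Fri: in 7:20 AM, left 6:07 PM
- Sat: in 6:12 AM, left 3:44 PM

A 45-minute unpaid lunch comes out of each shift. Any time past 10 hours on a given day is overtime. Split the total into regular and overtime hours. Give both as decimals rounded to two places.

Regular 35.63 hours, overtime 0.03 hours

Tue: 9:05 AM–3:33 PM = 6 h 28 min; less 45 min break → 5 h 43 min
Wed: 5:18 AM–12:50 PM = 7 h 32 min; less 45 min break → 6 h 47 min
Thu: 7:47 AM–12:53 PM = 5 h 6 min; less 45 min break → 4 h 21 min
Fri: 7:20 AM–6:07 PM = 10 h 47 min; less 45 min break → 10 h 2 min
Sat: 6:12 AM–3:44 PM = 9 h 32 min; less 45 min break → 8 h 47 min
Tue reg 5 h 43 min / OT 0 h 0 min; Wed reg 6 h 47 min / OT 0 h 0 min; Thu reg 4 h 21 min / OT 0 h 0 min; Fri reg 10 h 0 min / OT 0 h 2 min; Sat reg 8 h 47 min / OT 0 h 0 min.
Totals: regular 35 h 38 min, overtime 0 h 2 min.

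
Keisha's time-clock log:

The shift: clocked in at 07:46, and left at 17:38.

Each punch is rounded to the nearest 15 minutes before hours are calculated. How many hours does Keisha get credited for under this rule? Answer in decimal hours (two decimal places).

10.00 hours

The shift: in 07:46→07:45, out 17:38→17:45; 10 h 0 min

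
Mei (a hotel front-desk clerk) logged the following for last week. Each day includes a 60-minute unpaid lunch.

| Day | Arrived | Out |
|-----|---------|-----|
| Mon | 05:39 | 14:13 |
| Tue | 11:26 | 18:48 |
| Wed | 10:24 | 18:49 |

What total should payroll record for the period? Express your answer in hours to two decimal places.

Mon: 05:39–14:13 = 8 h 34 min; less 60 min break → 7 h 34 min
Tue: 11:26–18:48 = 7 h 22 min; less 60 min break → 6 h 22 min
Wed: 10:24–18:49 = 8 h 25 min; less 60 min break → 7 h 25 min
Total: 7 h 34 min + 6 h 22 min + 7 h 25 min = 21 h 21 min.

21.35 hours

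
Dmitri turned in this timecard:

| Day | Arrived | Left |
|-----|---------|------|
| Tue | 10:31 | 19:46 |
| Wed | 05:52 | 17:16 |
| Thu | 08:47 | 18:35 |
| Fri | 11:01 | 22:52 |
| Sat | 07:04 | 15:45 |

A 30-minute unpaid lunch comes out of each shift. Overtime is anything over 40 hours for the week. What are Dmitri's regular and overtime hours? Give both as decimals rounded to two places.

Regular 40.00 hours, overtime 8.48 hours

Tue: 10:31–19:46 = 9 h 15 min; less 30 min break → 8 h 45 min
Wed: 05:52–17:16 = 11 h 24 min; less 30 min break → 10 h 54 min
Thu: 08:47–18:35 = 9 h 48 min; less 30 min break → 9 h 18 min
Fri: 11:01–22:52 = 11 h 51 min; less 30 min break → 11 h 21 min
Sat: 07:04–15:45 = 8 h 41 min; less 30 min break → 8 h 11 min
Total worked: 48 h 29 min = 48.48 h.
Threshold 40 h → overtime 8 h 29 min, regular 40 h 0 min.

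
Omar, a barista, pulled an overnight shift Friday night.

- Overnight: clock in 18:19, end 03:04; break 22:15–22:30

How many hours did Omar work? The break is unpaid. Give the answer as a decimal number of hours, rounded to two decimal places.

Overnight: 18:19 → midnight = 5 h 41 min; midnight → 03:04 = 3 h 4 min; span 8 h 45 min; less 15 min break → 8 h 30 min

8.50 hours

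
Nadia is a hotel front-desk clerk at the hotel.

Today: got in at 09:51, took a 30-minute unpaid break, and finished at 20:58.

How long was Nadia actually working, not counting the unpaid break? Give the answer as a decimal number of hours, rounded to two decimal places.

Today: 09:51–20:58 = 11 h 7 min; less 30 min break → 10 h 37 min

10.62 hours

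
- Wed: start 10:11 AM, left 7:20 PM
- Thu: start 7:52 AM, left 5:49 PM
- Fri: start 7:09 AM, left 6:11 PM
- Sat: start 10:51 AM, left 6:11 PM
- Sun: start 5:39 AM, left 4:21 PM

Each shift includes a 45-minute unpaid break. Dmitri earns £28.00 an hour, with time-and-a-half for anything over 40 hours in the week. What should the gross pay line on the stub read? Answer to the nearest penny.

Wed: 10:11 AM–7:20 PM = 9 h 9 min; less 45 min break → 8 h 24 min
Thu: 7:52 AM–5:49 PM = 9 h 57 min; less 45 min break → 9 h 12 min
Fri: 7:09 AM–6:11 PM = 11 h 2 min; less 45 min break → 10 h 17 min
Sat: 10:51 AM–6:11 PM = 7 h 20 min; less 45 min break → 6 h 35 min
Sun: 5:39 AM–4:21 PM = 10 h 42 min; less 45 min break → 9 h 57 min
Total worked: 44 h 25 min = 2665 min.
Regular 40 h 0 min = 2400 min at £28.00/h; overtime 4 h 25 min = 265 min at £42.00/h.
Pay = (2400 × £28.00 + 265 × £42.00) ÷ 60 = £1305.50.

£1305.50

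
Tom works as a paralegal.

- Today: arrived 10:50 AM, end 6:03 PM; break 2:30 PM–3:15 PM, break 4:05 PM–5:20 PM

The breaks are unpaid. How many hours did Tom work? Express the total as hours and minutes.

Today: 10:50 AM–6:03 PM = 7 h 13 min; less 120 min break → 5 h 13 min

5 h 13 min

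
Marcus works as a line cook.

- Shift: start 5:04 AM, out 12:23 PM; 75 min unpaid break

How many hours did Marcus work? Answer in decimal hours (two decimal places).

Shift: 5:04 AM–12:23 PM = 7 h 19 min; less 75 min break → 6 h 4 min

6.07 hours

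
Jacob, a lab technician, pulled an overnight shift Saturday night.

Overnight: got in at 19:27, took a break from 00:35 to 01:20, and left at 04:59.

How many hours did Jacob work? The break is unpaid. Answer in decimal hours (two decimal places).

Overnight: 19:27 → midnight = 4 h 33 min; midnight → 04:59 = 4 h 59 min; span 9 h 32 min; less 45 min break → 8 h 47 min

8.78 hours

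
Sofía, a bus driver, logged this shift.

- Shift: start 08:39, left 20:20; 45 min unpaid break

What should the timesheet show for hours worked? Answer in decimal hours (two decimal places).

10.93 hours

Shift: 08:39–20:20 = 11 h 41 min; less 45 min break → 10 h 56 min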